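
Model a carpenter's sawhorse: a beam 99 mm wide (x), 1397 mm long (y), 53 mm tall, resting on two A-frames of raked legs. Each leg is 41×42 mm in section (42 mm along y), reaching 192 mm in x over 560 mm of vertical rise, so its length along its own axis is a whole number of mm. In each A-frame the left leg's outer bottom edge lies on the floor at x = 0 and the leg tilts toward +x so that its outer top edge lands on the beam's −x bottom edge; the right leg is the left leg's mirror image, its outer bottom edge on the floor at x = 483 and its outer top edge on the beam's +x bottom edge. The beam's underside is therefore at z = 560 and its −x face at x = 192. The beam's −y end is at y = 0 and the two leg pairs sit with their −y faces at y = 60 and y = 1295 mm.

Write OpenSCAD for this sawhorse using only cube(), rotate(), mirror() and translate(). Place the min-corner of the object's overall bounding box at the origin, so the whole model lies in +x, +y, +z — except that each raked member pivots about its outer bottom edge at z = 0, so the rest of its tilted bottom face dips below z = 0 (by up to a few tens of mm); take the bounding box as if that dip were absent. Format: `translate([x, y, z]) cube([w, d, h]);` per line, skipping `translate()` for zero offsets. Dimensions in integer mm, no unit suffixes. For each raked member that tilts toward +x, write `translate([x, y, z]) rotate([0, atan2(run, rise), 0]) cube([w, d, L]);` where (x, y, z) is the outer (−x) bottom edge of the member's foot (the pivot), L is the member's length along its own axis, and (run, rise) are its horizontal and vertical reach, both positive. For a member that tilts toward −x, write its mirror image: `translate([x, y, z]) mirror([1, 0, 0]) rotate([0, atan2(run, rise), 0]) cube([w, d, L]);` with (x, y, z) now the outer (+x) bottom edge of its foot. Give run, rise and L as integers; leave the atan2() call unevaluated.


translate([192, 0, 560]) cube([99, 1397, 53]);
translate([0, 60, 0]) rotate([0, atan2(192, 560), 0]) cube([41, 42, 592]);
translate([483, 60, 0]) mirror([1, 0, 0]) rotate([0, atan2(192, 560), 0]) cube([41, 42, 592]);
translate([0, 1295, 0]) rotate([0, atan2(192, 560), 0]) cube([41, 42, 592]);
translate([483, 1295, 0]) mirror([1, 0, 0]) rotate([0, atan2(192, 560), 0]) cube([41, 42, 592]);


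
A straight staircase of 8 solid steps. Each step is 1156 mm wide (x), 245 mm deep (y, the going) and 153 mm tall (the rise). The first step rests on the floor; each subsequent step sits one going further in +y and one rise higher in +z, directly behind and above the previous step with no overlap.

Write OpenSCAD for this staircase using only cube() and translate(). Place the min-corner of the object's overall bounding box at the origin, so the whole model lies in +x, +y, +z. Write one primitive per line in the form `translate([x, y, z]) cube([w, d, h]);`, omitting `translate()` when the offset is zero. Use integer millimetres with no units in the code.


cube([1156, 245, 153]);
translate([0, 245, 153]) cube([1156, 245, 153]);
translate([0, 490, 306]) cube([1156, 245, 153]);
translate([0, 735, 459]) cube([1156, 245, 153]);
translate([0, 980, 612]) cube([1156, 245, 153]);
translate([0, 1225, 765]) cube([1156, 245, 153]);
translate([0, 1470, 918]) cube([1156, 245, 153]);
translate([0, 1715, 1071]) cube([1156, 245, 153]);


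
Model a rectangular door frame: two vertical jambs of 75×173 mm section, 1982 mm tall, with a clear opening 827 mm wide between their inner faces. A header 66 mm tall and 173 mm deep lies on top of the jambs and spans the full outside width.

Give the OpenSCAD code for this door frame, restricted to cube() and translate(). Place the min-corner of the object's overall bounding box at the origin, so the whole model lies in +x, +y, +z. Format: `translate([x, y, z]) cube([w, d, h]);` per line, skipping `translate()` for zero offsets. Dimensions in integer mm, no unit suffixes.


cube([75, 173, 1982]);
translate([902, 0, 0]) cube([75, 173, 1982]);
translate([0, 0, 1982]) cube([977, 173, 66]);


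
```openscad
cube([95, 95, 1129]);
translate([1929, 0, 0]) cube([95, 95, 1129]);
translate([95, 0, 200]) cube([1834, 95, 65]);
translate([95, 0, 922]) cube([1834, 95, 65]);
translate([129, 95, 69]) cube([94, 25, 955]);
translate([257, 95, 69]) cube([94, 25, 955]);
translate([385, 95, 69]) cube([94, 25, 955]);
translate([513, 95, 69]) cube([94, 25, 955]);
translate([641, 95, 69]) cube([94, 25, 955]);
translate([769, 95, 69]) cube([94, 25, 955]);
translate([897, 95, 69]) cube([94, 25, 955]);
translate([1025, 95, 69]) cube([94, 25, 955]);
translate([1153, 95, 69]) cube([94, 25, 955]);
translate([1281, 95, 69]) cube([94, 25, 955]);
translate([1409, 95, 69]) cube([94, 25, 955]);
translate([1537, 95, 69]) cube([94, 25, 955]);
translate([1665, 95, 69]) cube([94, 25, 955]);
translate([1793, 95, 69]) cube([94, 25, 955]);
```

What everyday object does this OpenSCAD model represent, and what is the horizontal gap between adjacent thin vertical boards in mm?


A fence section. The picket gap is 34 mm.

Two posts, two rails, 14 pickets — a fence section. Span 1834 mm holds 14 pickets of 94 mm with 15 equal gaps: ⌊(1834 − 14·94) / 15⌋ = 34 mm.


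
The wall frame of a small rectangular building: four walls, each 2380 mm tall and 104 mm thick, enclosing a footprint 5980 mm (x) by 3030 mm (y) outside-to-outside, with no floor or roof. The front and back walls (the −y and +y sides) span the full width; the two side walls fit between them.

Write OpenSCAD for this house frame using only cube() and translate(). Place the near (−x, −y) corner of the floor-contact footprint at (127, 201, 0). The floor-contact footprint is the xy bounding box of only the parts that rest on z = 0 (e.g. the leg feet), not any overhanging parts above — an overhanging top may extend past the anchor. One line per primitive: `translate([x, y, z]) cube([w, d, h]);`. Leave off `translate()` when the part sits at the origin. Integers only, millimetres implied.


translate([127, 201, 0]) cube([5980, 104, 2380]);
translate([127, 3127, 0]) cube([5980, 104, 2380]);
translate([127, 305, 0]) cube([104, 2822, 2380]);
translate([6003, 305, 0]) cube([104, 2822, 2380]);


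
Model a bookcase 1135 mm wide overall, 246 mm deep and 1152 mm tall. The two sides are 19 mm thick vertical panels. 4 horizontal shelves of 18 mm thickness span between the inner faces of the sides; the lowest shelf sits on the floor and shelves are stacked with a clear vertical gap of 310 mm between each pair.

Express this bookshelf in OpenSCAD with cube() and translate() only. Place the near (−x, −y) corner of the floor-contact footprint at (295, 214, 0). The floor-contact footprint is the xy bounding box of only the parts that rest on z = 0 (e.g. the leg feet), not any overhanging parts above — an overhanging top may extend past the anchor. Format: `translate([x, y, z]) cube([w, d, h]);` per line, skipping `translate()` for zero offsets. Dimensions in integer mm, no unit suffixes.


translate([295, 214, 0]) cube([19, 246, 1152]);
translate([1411, 214, 0]) cube([19, 246, 1152]);
translate([314, 214, 0]) cube([1097, 246, 18]);
translate([314, 214, 328]) cube([1097, 246, 18]);
translate([314, 214, 656]) cube([1097, 246, 18]);
translate([314, 214, 984]) cube([1097, 246, 18]);


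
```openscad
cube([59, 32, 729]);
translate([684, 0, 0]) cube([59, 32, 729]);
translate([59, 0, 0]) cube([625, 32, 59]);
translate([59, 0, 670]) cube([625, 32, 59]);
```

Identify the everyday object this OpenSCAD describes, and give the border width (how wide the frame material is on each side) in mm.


A picture frame. The border width is 59 mm.

Four thin pieces enclosing a rectangular opening — a picture frame. The two full-height stiles are 729 mm tall; the top rail sits at z = 670 and is 59 mm tall, so the border above the opening is 729 − 670 = 59 mm, matching the stile x-width.


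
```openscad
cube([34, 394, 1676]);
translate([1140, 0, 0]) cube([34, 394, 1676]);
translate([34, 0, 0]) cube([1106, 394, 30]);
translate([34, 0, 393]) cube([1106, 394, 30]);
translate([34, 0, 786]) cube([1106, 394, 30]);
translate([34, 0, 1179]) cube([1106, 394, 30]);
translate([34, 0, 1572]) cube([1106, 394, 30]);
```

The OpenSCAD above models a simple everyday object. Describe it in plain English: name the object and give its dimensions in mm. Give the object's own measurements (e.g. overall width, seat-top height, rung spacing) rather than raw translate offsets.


An open bookshelf. Two side panels, each 34 mm thick, 394 mm deep and 1676 mm tall, stand 1174 mm apart (outside-to-outside). Between them sit 5 shelves, each 30 mm thick and 394 mm deep, spanning the full gap between the sides. The bottom shelf rests on the floor (its underside at z = 0) and the clear gap between one shelf's top and the next shelf's underside is 363 mm.


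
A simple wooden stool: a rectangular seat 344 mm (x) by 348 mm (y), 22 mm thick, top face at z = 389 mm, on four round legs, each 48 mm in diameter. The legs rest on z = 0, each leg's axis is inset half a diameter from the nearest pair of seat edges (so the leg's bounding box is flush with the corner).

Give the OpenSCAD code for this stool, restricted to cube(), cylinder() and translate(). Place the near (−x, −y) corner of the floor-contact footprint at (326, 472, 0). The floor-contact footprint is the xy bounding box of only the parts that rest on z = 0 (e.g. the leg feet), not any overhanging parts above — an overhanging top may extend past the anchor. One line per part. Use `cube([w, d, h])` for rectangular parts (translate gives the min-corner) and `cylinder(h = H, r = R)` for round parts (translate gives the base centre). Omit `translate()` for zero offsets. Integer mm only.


translate([326, 472, 367]) cube([344, 348, 22]);
translate([350, 496, 0]) cylinder(h = 367, r = 24);
translate([646, 496, 0]) cylinder(h = 367, r = 24);
translate([350, 796, 0]) cylinder(h = 367, r = 24);
translate([646, 796, 0]) cylinder(h = 367, r = 24);


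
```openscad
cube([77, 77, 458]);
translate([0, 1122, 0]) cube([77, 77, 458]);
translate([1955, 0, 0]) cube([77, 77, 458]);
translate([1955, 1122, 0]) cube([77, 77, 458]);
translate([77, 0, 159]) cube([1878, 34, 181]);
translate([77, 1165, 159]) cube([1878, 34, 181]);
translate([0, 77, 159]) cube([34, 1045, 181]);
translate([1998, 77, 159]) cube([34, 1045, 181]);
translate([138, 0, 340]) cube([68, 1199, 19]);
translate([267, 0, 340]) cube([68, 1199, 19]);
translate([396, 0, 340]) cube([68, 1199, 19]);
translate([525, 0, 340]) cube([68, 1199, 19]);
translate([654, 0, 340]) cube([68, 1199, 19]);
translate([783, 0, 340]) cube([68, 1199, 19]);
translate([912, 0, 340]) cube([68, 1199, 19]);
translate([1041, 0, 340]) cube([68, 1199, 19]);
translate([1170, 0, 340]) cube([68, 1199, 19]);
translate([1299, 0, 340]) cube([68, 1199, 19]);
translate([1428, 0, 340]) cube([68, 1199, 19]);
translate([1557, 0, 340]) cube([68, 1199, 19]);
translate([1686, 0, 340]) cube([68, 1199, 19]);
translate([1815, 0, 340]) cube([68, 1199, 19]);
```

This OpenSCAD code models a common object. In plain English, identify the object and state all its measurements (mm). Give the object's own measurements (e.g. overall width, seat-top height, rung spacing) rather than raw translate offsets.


A bed frame 2032 mm long (x) by 1199 mm wide (y). Four 77×77 mm corner posts, 458 mm tall, at the corners of the footprint. Four rails of 34 mm thickness and 181 mm height run between adjacent posts with their undersides at z = 159 mm, their outer faces flush with the outside of the frame (the two x-running rails run between the posts' inner faces; the two y-running rails run between the posts' inner faces). 14 slats, each 68 mm wide (x) and 19 mm thick, lie across the top of the two x-running rails, running the full 1199 mm width of the frame in y; along x they sit between the end posts with a 61 mm gap after the −x posts and between neighbouring slats, leaving 72 mm before the +x posts.


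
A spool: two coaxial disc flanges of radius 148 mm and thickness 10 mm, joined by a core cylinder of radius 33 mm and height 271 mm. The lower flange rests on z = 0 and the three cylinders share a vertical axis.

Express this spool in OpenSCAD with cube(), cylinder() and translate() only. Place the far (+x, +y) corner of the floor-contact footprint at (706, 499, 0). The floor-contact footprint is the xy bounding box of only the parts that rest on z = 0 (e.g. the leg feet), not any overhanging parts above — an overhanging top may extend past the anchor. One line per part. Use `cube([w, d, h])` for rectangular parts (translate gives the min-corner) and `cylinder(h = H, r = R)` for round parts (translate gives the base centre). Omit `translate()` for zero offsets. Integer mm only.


translate([558, 351, 0]) cylinder(h = 10, r = 148);
translate([558, 351, 10]) cylinder(h = 271, r = 33);
translate([558, 351, 281]) cylinder(h = 10, r = 148);


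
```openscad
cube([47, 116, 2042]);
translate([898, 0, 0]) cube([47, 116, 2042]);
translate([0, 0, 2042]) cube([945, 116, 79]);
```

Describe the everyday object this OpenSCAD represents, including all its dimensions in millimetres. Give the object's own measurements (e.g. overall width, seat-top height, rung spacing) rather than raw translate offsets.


A door frame. The clear opening is 851 mm wide and 2042 mm high. Two 47 mm wide jambs, 116 mm deep, stand either side of the opening from the floor to the top of the opening. A 79 mm thick head sits across the top of both jambs, spanning the full outside width of the frame.


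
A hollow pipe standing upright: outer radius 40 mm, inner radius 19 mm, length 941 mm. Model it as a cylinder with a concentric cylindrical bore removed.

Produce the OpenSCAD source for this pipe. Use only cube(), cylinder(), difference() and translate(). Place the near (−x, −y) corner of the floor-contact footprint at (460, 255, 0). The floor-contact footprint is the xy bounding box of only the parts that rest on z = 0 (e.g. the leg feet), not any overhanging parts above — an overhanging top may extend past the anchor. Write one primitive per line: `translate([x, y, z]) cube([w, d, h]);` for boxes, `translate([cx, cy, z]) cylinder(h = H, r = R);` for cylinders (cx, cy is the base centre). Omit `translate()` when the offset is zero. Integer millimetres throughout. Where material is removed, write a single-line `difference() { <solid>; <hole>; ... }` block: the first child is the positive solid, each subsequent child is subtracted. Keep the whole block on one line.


difference() { translate([500, 295, 0]) cylinder(h = 941, r = 40); translate([500, 295, 0]) cylinder(h = 941, r = 19); }


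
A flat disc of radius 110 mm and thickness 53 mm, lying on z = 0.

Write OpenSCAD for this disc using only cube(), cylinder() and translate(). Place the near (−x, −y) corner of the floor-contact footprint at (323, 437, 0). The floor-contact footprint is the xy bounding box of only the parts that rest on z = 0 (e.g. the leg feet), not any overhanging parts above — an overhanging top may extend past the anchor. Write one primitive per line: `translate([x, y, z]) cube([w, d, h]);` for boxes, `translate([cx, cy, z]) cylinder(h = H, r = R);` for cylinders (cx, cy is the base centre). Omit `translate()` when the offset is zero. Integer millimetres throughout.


translate([433, 547, 0]) cylinder(h = 53, r = 110);


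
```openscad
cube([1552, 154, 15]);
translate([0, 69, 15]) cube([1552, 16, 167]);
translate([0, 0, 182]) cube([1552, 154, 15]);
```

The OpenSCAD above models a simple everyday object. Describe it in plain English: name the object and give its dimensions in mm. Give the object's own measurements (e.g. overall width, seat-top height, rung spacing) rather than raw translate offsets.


An I-beam lying along x, 1552 mm long. Overall section height 197 mm. Two flanges 154 mm wide (y) and 15 mm thick, one on the floor and one at the top; a web 16 mm thick runs between them, centred on the flange width.


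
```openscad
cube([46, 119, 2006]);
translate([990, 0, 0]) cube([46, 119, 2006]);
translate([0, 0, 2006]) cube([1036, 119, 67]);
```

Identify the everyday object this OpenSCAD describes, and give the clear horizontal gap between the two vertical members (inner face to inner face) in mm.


A door frame. The clear opening width is 944 mm.

Two 2006 mm tall posts with a header on top — a door frame. The left jamb is 46 mm wide at x = 0; the right jamb starts at x = 990. The clear opening is 990 − 46 = 944 mm.


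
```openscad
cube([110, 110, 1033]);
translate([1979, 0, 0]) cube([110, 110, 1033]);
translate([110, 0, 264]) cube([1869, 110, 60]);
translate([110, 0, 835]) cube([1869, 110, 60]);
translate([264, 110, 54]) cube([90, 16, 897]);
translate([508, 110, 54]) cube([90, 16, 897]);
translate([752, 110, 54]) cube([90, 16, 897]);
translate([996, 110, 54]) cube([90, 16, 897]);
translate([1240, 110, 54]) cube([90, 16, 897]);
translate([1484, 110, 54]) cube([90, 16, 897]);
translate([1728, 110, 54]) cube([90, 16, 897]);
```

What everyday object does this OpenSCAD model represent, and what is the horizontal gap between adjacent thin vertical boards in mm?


A fence section. The picket gap is 154 mm.

Two posts, two rails, 7 pickets — a fence section. Span 1869 mm holds 7 pickets of 90 mm with 8 equal gaps: ⌊(1869 − 7·90) / 8⌋ = 154 mm.


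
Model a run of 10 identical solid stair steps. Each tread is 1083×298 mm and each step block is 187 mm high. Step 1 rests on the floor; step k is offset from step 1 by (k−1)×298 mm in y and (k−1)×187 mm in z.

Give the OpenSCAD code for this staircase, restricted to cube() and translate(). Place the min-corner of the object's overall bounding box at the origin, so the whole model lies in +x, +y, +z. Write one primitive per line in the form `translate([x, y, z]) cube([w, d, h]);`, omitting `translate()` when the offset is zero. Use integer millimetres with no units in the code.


cube([1083, 298, 187]);
translate([0, 298, 187]) cube([1083, 298, 187]);
translate([0, 596, 374]) cube([1083, 298, 187]);
translate([0, 894, 561]) cube([1083, 298, 187]);
translate([0, 1192, 748]) cube([1083, 298, 187]);
translate([0, 1490, 935]) cube([1083, 298, 187]);
translate([0, 1788, 1122]) cube([1083, 298, 187]);
translate([0, 2086, 1309]) cube([1083, 298, 187]);
translate([0, 2384, 1496]) cube([1083, 298, 187]);
translate([0, 2682, 1683]) cube([1083, 298, 187]);


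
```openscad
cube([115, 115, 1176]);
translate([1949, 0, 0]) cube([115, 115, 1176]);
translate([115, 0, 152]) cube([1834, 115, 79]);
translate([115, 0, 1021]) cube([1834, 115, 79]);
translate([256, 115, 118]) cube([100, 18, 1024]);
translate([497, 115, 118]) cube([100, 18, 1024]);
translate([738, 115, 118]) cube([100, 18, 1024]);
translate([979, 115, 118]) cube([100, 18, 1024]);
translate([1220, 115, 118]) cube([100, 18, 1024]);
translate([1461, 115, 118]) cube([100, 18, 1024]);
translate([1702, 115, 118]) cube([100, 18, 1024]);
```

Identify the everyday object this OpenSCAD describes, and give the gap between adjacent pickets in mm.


A fence section. The picket gap is 141 mm.

Two posts, two rails, 7 pickets — a fence section. Span 1834 mm holds 7 pickets of 100 mm with 8 equal gaps: ⌊(1834 − 7·100) / 8⌋ = 141 mm.


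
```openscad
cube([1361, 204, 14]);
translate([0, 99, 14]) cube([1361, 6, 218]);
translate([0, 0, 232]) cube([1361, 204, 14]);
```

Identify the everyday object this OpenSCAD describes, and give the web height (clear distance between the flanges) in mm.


An I-beam. The web height is 218 mm.

Two wide flanges with a thin centred web — an I-beam. Overall 246 mm minus two 14 mm flanges gives a web of 246 − 2·14 = 218 mm.


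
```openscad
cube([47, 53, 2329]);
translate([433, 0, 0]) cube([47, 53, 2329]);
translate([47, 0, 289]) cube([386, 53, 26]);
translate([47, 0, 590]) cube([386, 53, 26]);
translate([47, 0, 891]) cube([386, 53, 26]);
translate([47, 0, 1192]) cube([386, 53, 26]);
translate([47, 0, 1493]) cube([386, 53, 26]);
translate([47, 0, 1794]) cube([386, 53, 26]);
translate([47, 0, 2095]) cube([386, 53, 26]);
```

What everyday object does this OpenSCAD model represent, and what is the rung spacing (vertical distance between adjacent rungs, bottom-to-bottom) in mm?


A ladder. The rung spacing is 301 mm.

Two tall 47×53 posts with 7 short bars between them — a ladder. Adjacent rungs sit at z = 289 and z = 590, so the spacing is 590 − 289 = 301 mm.


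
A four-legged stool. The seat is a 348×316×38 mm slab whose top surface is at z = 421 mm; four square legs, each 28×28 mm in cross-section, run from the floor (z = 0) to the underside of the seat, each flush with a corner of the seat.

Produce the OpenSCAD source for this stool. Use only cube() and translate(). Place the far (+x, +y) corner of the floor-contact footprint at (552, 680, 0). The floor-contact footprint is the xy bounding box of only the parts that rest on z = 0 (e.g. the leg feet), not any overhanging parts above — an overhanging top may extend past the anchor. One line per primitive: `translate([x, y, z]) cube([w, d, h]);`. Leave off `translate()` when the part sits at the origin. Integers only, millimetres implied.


translate([204, 364, 383]) cube([348, 316, 38]);
translate([204, 364, 0]) cube([28, 28, 383]);
translate([524, 364, 0]) cube([28, 28, 383]);
translate([204, 652, 0]) cube([28, 28, 383]);
translate([524, 652, 0]) cube([28, 28, 383]);


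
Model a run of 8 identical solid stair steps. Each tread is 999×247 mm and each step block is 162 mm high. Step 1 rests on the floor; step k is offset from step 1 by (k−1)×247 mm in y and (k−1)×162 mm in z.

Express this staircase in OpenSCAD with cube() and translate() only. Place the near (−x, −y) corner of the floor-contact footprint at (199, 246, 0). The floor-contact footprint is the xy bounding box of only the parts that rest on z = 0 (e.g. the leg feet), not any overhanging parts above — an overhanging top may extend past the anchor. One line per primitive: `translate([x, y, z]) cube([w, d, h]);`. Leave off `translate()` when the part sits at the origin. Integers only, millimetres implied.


translate([199, 246, 0]) cube([999, 247, 162]);
translate([199, 493, 162]) cube([999, 247, 162]);
translate([199, 740, 324]) cube([999, 247, 162]);
translate([199, 987, 486]) cube([999, 247, 162]);
translate([199, 1234, 648]) cube([999, 247, 162]);
translate([199, 1481, 810]) cube([999, 247, 162]);
translate([199, 1728, 972]) cube([999, 247, 162]);
translate([199, 1975, 1134]) cube([999, 247, 162]);


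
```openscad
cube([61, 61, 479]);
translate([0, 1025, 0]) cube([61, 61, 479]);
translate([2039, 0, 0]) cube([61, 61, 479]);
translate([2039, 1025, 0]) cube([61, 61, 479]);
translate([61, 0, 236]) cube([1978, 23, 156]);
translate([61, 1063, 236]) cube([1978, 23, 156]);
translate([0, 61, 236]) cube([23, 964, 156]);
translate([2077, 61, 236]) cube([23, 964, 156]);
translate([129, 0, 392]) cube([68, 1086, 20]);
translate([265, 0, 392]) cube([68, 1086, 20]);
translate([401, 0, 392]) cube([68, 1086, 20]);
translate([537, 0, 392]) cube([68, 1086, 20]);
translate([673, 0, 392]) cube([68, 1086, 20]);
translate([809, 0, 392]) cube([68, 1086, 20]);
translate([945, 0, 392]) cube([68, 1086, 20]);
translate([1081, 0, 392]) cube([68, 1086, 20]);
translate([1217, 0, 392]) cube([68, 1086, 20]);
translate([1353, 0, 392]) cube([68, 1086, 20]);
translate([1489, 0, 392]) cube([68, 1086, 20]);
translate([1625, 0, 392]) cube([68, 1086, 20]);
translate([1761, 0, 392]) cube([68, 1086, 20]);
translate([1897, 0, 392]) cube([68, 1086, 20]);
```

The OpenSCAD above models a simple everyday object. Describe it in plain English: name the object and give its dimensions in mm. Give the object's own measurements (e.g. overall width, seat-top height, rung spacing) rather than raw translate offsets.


A bed frame 2100 mm long (x) by 1086 mm wide (y). Four 61×61 mm corner posts, 479 mm tall, at the corners of the footprint. Four rails of 23 mm thickness and 156 mm height run between adjacent posts with their undersides at z = 236 mm, their outer faces flush with the outside of the frame (the two x-running rails run between the posts' inner faces; the two y-running rails run between the posts' inner faces). 14 slats, each 68 mm wide (x) and 20 mm thick, lie across the top of the two x-running rails, running the full 1086 mm width of the frame in y; along x they sit between the end posts with a 68 mm gap after the −x posts and between neighbouring slats, leaving 74 mm before the +x posts.


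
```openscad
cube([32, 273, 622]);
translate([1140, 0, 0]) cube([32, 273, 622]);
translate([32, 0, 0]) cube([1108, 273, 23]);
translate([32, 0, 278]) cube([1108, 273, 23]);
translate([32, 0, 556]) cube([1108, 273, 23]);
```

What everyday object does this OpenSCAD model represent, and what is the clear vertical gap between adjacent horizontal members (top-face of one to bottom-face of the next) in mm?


A bookshelf. The clear shelf gap is 255 mm.

Two tall side panels with 3 horizontal boards between them — a bookshelf. The first two shelf undersides are at z = 0 and z = 278; with shelf thickness 23, the clear gap is 278 − 0 − 23 = 255 mm.


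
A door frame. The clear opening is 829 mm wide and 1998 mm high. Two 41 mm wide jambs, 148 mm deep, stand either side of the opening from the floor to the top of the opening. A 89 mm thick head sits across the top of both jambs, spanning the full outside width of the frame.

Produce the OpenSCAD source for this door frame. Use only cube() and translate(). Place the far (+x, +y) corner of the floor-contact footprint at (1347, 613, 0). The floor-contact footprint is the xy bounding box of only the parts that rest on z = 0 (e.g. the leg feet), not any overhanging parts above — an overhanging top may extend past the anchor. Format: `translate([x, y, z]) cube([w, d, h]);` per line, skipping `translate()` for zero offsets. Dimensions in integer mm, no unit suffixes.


translate([436, 465, 0]) cube([41, 148, 1998]);
translate([1306, 465, 0]) cube([41, 148, 1998]);
translate([436, 465, 1998]) cube([911, 148, 89]);


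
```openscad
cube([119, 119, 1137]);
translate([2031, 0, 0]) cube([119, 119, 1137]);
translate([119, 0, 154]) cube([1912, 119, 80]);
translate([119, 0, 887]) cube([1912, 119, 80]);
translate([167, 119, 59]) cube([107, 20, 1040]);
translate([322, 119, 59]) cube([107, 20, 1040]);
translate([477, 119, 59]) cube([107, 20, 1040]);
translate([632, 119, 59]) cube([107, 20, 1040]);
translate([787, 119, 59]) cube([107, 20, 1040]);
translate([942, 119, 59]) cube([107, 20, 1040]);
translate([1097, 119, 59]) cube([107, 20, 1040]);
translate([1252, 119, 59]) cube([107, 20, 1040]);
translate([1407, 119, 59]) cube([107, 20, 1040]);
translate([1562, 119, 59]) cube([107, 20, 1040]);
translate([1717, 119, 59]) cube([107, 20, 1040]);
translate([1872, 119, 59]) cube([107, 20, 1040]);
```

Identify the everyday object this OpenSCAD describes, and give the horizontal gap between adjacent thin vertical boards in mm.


A fence section. The picket gap is 48 mm.

Two posts, two rails, 12 pickets — a fence section. Span 1912 mm holds 12 pickets of 107 mm with 13 equal gaps: ⌊(1912 − 12·107) / 13⌋ = 48 mm.


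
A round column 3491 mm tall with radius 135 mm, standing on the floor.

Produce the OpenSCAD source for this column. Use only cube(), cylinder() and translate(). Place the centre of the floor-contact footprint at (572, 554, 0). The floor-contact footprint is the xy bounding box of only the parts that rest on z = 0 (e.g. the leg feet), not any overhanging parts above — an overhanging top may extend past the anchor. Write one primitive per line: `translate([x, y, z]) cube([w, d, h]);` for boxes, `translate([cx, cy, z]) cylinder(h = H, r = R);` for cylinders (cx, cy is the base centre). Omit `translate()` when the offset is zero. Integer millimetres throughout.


translate([572, 554, 0]) cylinder(h = 3491, r = 135);


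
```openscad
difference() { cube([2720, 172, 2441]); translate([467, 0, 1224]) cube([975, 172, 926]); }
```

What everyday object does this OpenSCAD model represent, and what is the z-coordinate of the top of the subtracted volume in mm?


A wall with a window opening. The window head height is 2150 mm.

A wall with a rectangular opening subtracted — a window. Sill at z = 1224, opening 926 mm tall, so the head is at 1224 + 926 = 2150 mm.


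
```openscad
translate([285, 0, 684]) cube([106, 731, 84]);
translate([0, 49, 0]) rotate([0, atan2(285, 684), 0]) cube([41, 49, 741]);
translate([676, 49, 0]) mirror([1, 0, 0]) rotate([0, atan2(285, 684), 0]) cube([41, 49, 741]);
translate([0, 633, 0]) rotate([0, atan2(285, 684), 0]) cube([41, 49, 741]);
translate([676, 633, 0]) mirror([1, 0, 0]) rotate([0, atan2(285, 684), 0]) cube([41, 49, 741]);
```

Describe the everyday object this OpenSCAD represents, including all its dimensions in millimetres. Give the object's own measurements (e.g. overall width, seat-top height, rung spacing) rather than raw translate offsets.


A sawhorse. A 106×731×84 mm beam (x, y, z) sits on two A-frame leg pairs. Each pair is two raked legs of 41×49 mm section (49 mm along y) splaying symmetrically in x. Each leg rises 684 mm vertically over 285 mm of horizontal reach and is 741 mm long along its own axis. Every leg's outer bottom edge rests on the floor and its outer top edge meets a bottom edge of the beam — the left legs (tilting toward +x) meet the beam's −x bottom edge, the right legs (their mirror images, tilting toward −x) meet its +x bottom edge — so the leg tops tuck under the beam, the beam's underside is 684 mm above the floor, and the feet are 676 mm apart outside-to-outside with the beam centred between them. The two leg pairs are set in 49 mm from either end of the beam.


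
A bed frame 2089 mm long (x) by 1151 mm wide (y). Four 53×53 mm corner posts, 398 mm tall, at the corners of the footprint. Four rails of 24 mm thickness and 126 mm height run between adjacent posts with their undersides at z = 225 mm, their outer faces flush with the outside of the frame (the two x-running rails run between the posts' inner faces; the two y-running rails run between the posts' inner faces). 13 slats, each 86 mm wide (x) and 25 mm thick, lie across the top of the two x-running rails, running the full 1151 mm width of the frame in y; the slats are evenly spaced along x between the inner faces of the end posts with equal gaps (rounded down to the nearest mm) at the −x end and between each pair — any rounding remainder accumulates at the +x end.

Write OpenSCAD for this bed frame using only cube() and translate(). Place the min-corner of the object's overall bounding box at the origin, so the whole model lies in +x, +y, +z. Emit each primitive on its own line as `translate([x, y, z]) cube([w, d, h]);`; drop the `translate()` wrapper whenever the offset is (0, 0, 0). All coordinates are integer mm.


cube([53, 53, 398]);
translate([0, 1098, 0]) cube([53, 53, 398]);
translate([2036, 0, 0]) cube([53, 53, 398]);
translate([2036, 1098, 0]) cube([53, 53, 398]);
translate([53, 0, 225]) cube([1983, 24, 126]);
translate([53, 1127, 225]) cube([1983, 24, 126]);
translate([0, 53, 225]) cube([24, 1045, 126]);
translate([2065, 53, 225]) cube([24, 1045, 126]);
translate([114, 0, 351]) cube([86, 1151, 25]);
translate([261, 0, 351]) cube([86, 1151, 25]);
translate([408, 0, 351]) cube([86, 1151, 25]);
translate([555, 0, 351]) cube([86, 1151, 25]);
translate([702, 0, 351]) cube([86, 1151, 25]);
translate([849, 0, 351]) cube([86, 1151, 25]);
translate([996, 0, 351]) cube([86, 1151, 25]);
translate([1143, 0, 351]) cube([86, 1151, 25]);
translate([1290, 0, 351]) cube([86, 1151, 25]);
translate([1437, 0, 351]) cube([86, 1151, 25]);
translate([1584, 0, 351]) cube([86, 1151, 25]);
translate([1731, 0, 351]) cube([86, 1151, 25]);
translate([1878, 0, 351]) cube([86, 1151, 25]);


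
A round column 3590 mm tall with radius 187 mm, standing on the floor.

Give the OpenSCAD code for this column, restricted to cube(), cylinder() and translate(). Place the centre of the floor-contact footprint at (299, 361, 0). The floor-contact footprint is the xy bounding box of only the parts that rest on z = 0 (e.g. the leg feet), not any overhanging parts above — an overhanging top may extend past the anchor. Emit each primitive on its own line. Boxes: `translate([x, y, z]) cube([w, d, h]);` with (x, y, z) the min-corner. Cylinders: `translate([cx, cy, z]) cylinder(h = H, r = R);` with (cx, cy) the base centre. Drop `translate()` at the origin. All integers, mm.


translate([299, 361, 0]) cylinder(h = 3590, r = 187);


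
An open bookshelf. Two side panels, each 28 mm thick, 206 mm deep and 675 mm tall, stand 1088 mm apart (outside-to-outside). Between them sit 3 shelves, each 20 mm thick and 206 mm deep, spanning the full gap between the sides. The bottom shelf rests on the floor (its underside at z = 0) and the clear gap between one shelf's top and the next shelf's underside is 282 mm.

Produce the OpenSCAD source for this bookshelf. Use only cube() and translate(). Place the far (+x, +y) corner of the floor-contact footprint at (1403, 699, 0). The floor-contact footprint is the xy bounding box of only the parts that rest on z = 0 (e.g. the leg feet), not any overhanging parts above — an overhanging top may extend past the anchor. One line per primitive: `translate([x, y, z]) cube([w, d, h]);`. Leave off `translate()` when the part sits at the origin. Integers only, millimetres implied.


translate([315, 493, 0]) cube([28, 206, 675]);
translate([1375, 493, 0]) cube([28, 206, 675]);
translate([343, 493, 0]) cube([1032, 206, 20]);
translate([343, 493, 302]) cube([1032, 206, 20]);
translate([343, 493, 604]) cube([1032, 206, 20]);


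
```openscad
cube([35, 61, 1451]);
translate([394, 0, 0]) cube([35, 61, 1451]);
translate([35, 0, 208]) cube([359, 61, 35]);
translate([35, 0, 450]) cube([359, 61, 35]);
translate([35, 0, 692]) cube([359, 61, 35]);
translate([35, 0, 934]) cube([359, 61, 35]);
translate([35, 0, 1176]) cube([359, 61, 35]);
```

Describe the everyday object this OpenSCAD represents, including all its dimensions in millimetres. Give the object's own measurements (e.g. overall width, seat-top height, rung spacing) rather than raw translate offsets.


A straight ladder. Two 35×61 mm vertical rails, 1451 mm tall, stand 429 mm apart (outside-to-outside) with their front faces coplanar on the −y side. 5 rungs, each 61 mm deep and 35 mm tall, span between the inner faces of the rails, front faces flush with the rails. The lowest rung's underside is at z = 208 mm and rungs are spaced 242 mm apart (underside to underside).


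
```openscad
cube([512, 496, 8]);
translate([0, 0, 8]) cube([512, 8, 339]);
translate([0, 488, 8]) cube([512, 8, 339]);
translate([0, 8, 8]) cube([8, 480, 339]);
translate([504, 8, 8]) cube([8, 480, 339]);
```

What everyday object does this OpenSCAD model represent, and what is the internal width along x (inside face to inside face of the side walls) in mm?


An open box. The internal width is 496 mm.

A 512×496 base slab with four walls standing on it — an open box. The base is 512 mm wide and the walls are 8 mm thick, so the internal width is 512 − 2 × 8 = 496 mm.


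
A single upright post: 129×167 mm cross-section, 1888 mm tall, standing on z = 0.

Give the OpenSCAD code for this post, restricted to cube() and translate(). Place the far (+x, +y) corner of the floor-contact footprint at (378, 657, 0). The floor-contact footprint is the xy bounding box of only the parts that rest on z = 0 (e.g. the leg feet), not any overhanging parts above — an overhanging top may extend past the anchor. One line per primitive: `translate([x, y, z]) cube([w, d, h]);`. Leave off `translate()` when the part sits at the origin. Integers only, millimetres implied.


translate([249, 490, 0]) cube([129, 167, 1888]);


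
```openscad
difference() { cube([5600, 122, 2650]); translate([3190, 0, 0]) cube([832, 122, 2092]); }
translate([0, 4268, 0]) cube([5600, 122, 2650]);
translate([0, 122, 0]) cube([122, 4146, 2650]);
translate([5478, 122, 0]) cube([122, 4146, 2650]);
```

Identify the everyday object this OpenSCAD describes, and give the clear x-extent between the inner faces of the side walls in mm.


A single room. The interior width is 5356 mm.

Four walls enclosing a rectangle with a door in the front wall — a room. Outside width 5600 minus two 122 mm walls gives 5356 mm.


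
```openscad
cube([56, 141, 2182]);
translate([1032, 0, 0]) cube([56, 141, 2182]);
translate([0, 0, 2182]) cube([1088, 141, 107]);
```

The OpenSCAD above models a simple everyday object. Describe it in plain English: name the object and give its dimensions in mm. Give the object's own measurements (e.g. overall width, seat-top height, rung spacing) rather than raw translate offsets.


A door frame. The clear opening is 976 mm wide and 2182 mm high. Two 56 mm wide jambs, 141 mm deep, stand either side of the opening from the floor to the top of the opening. A 107 mm thick head sits across the top of both jambs, spanning the full outside width of the frame.


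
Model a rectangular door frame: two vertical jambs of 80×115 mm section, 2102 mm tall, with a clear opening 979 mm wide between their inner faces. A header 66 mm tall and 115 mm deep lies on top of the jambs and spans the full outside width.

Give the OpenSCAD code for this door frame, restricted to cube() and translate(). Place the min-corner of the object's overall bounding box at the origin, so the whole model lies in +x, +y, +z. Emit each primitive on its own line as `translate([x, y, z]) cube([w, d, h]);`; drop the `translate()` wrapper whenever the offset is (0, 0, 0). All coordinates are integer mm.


cube([80, 115, 2102]);
translate([1059, 0, 0]) cube([80, 115, 2102]);
translate([0, 0, 2102]) cube([1139, 115, 66]);


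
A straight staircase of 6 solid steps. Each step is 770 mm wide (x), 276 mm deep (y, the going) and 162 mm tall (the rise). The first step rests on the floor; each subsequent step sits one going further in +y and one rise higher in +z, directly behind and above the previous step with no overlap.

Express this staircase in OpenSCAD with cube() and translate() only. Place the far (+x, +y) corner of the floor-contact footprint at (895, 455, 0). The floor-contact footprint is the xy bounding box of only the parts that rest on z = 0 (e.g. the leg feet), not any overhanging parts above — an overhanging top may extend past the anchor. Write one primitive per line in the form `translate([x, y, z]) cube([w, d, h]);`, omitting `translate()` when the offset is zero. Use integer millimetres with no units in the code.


translate([125, 179, 0]) cube([770, 276, 162]);
translate([125, 455, 162]) cube([770, 276, 162]);
translate([125, 731, 324]) cube([770, 276, 162]);
translate([125, 1007, 486]) cube([770, 276, 162]);
translate([125, 1283, 648]) cube([770, 276, 162]);
translate([125, 1559, 810]) cube([770, 276, 162]);


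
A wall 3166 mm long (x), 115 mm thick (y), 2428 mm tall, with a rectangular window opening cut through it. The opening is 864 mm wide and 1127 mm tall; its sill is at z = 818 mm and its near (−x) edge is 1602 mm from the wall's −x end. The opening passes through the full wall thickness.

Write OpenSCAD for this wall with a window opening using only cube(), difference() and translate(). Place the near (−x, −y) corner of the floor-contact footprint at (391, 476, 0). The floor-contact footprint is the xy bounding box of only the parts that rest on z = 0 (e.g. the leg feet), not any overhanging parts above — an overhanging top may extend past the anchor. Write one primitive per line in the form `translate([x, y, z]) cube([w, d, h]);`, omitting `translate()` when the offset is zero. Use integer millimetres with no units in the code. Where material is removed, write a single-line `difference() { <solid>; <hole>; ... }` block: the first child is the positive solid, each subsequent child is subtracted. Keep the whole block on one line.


difference() { translate([391, 476, 0]) cube([3166, 115, 2428]); translate([1993, 476, 818]) cube([864, 115, 1127]); }


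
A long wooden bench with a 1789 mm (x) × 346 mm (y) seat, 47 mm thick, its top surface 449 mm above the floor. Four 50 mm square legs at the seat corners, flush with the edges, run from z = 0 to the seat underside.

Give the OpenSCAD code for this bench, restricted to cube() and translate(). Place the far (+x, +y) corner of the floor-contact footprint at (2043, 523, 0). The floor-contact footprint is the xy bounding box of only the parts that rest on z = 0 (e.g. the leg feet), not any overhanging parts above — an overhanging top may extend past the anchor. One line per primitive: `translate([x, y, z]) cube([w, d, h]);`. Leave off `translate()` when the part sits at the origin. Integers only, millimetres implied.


// leg_h = 449 − 47 = 402
translate([254, 177, 402]) cube([1789, 346, 47]);
translate([254, 177, 0]) cube([50, 50, 402]);
translate([254, 473, 0]) cube([50, 50, 402]);
translate([1993, 177, 0]) cube([50, 50, 402]);
translate([1993, 473, 0]) cube([50, 50, 402]);
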